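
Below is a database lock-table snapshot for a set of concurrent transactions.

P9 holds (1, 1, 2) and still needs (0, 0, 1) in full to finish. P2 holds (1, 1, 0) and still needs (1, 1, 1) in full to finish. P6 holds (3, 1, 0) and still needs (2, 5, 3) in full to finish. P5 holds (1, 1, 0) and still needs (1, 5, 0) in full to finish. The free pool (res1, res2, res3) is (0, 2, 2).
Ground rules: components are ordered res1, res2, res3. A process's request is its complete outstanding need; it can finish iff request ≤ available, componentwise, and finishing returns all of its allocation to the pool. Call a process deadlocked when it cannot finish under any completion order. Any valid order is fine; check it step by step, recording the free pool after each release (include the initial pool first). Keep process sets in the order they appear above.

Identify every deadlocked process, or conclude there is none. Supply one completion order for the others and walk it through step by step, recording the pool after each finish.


Deadlocked: P6 and P5.
Key observation: after P9, P2 complete, (2, 4, 4) is the best the pool ever gets, yet each leftover process wants more res2.
A valid finishing order for the others: P9, P2. Verifying each step:
  pool = (0, 2, 2)
  P9 needs (0, 0, 1) <= (0, 2, 2) -> finishes; pool += (1, 1, 2) = (1, 3, 4)
  P2 needs (1, 1, 1) <= (1, 3, 4) -> finishes; pool += (1, 1, 0) = (2, 4, 4)
The blocked processes can never fit:
  P6 cannot run: need (2, 5, 3) vs free (2, 4, 4) (insufficient res2)
  P5 cannot run: need (1, 5, 0) vs free (2, 4, 4) (insufficient res2)


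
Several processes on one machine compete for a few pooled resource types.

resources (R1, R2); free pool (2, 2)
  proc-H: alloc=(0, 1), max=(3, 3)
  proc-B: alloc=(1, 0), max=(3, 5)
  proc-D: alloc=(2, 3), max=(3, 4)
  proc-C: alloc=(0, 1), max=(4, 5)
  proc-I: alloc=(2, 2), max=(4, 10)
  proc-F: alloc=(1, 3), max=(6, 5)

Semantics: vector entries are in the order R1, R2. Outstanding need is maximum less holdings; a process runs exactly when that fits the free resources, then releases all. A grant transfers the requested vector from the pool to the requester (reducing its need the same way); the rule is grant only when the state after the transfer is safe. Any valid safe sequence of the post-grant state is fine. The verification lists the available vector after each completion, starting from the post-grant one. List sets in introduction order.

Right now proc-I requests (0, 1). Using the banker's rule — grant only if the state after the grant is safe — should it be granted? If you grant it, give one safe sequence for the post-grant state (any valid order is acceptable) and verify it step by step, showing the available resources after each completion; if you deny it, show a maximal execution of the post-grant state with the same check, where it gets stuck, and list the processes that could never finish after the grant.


GRANT — the state after the grant stays safe, e.g. via proc-D, proc-H, proc-C, proc-B, proc-F, proc-I.
Key observation: even at the reduced pool (2, 1), proc-D fits immediately, so safety survives the grant.
Step-by-step check of the post-grant state:
  pool = (2, 1)
  proc-D needs (1, 1) <= (2, 1) -> finishes; pool += (2, 3) = (4, 4)
  proc-H needs (3, 2) <= (4, 4) -> finishes; pool += (0, 1) = (4, 5)
  proc-C needs (4, 4) <= (4, 5) -> finishes; pool += (0, 1) = (4, 6)
  proc-B needs (2, 5) <= (4, 6) -> finishes; pool += (1, 0) = (5, 6)
  proc-F needs (5, 2) <= (5, 6) -> finishes; pool += (1, 3) = (6, 9)
  proc-I needs (2, 7) <= (6, 9) -> finishes; pool += (2, 3) = (8, 12)


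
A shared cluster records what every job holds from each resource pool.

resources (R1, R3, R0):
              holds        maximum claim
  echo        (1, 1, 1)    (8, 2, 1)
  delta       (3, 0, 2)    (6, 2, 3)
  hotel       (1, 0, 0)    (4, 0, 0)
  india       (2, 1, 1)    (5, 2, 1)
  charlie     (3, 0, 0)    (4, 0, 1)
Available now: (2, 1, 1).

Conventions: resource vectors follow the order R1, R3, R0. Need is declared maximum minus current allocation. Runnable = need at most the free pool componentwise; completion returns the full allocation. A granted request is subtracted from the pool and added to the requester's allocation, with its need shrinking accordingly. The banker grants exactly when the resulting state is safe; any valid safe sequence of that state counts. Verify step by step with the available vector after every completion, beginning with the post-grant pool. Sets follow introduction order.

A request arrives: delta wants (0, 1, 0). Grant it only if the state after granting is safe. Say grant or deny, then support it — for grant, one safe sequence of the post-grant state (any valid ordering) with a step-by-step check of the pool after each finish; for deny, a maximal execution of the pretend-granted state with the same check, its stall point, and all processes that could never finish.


DENY. Granting would leave the state unsafe.
Key observation: even finishing charlie, hotel leaves just (6, 0, 1) free — too little R3 for any of the remaining processes.
After a pretend grant, a maximal execution: charlie, hotel — then nothing else fits. Walking it through:
  pool = (2, 0, 1)
  charlie needs (1, 0, 1) <= (2, 0, 1) -> finishes; pool += (3, 0, 0) = (5, 0, 1)
  hotel needs (3, 0, 0) <= (5, 0, 1) -> finishes; pool += (1, 0, 0) = (6, 0, 1)
  blocked: echo wants (7, 1, 0), pool (6, 0, 1) — not enough R1 and R3
  blocked: delta wants (3, 1, 1), pool (6, 0, 1) — not enough R3
  blocked: india wants (3, 1, 0), pool (6, 0, 1) — not enough R3
Processes that could never finish after the grant: echo, delta and india.


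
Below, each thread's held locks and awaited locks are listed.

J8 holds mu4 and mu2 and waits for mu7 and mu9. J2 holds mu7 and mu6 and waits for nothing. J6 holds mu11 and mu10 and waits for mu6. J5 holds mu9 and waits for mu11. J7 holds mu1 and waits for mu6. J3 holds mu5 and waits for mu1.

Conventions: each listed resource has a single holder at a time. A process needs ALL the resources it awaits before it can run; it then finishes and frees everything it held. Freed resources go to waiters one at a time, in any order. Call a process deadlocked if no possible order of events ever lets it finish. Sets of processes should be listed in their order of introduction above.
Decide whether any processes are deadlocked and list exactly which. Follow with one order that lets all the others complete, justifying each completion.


Nothing here is deadlocked.
Key observation: all waits point, directly or indirectly, at processes that can finish, so nothing is permanently blocked.
One completion order for the rest: J2, J6, J5, J7, J3, J8.
Walking it through:
  J2: no waits; runs immediately, freeing mu7 and mu6
  J6 waits on mu6 — all released -> runs and releases mu11 and mu10
  J5 waits on mu11 — all released -> runs and releases mu9
  J7 waits on mu6 — all released -> runs and releases mu1
  J3 waits on mu1 — all released -> runs and releases mu5
  J8 waits on mu7 and mu9 — all released -> runs and releases mu4 and mu2


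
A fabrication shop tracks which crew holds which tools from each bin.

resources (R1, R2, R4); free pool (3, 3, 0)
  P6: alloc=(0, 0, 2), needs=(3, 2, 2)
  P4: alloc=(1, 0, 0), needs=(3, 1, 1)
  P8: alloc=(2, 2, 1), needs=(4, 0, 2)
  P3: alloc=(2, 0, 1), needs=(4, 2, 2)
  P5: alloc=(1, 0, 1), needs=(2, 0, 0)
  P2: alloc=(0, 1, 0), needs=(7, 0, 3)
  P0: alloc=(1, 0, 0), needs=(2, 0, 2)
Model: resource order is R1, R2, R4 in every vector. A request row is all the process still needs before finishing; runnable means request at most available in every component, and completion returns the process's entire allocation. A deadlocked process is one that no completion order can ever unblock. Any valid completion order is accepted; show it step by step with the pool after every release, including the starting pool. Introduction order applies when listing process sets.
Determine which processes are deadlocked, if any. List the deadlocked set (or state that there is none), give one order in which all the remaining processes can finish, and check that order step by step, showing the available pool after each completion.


Deadlocked: P6, P8, P3, P2 and P0.
Key observation: R4 is the bottleneck — with P5, P4 done the pool holds (5, 3, 1), short of every remaining need.
A valid finishing order for the others: P5, P4. Verifying each step:
  pool = (3, 3, 0)
  run P5 (needs (2, 0, 0), free (3, 3, 0)); after release of (1, 0, 1) the pool is (4, 3, 1)
  run P4 (needs (3, 1, 1), free (4, 3, 1)); after release of (1, 0, 0) the pool is (5, 3, 1)
None of the blocked processes ever fits:
  blocked: P6 wants (3, 2, 2), pool (5, 3, 1) — not enough R4
  blocked: P8 wants (4, 0, 2), pool (5, 3, 1) — not enough R4
  blocked: P3 wants (4, 2, 2), pool (5, 3, 1) — not enough R4
  blocked: P2 wants (7, 0, 3), pool (5, 3, 1) — not enough R1 and R4
  blocked: P0 wants (2, 0, 2), pool (5, 3, 1) — not enough R4


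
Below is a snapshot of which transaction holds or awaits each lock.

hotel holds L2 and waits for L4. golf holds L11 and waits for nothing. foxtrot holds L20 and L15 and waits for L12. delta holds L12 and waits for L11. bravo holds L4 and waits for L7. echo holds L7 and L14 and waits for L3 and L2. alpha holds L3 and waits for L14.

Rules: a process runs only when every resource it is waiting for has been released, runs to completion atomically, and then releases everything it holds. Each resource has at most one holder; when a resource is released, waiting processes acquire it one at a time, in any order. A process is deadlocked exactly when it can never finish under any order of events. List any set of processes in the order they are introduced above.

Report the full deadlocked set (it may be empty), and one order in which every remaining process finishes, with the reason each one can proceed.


Deadlocked set: hotel, bravo, echo and alpha.
Key observation: along hotel -> bravo -> echo -> hotel, each member waits on what the next one holds — a deadlock; alpha is caught in further circular waits.
A valid finishing order for the others: golf, delta, foxtrot.
Walking it through:
  golf waits on nothing -> runs at once and releases L11
  run delta (all its waits — L11 — are resolved); releases L12
  run foxtrot (all its waits — L12 — are resolved); releases L20 and L15


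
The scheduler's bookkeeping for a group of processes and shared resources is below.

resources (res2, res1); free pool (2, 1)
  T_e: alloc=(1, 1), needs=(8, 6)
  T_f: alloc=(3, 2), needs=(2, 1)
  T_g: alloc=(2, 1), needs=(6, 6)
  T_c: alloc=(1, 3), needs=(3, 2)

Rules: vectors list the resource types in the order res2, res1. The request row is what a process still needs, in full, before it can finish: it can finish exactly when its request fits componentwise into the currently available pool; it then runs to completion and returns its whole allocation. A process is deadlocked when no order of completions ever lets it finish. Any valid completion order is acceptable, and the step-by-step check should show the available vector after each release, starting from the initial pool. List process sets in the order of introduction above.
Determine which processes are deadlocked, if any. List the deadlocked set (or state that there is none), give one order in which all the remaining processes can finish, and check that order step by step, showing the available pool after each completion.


Nothing here is deadlocked.
Key observation: the pool covers T_f at once, and every later process fits after earlier releases.
One completion order for the rest: T_f, T_c, T_g, T_e. Verifying each step:
  pool = (2, 1)
  T_f: need (2, 1) fits (2, 1); releases (3, 2), pool now (5, 3)
  T_c: need (3, 2) fits (5, 3); releases (1, 3), pool now (6, 6)
  T_g: need (6, 6) fits (6, 6); releases (2, 1), pool now (8, 7)
  T_e: need (8, 6) fits (8, 7); releases (1, 1), pool now (9, 8)


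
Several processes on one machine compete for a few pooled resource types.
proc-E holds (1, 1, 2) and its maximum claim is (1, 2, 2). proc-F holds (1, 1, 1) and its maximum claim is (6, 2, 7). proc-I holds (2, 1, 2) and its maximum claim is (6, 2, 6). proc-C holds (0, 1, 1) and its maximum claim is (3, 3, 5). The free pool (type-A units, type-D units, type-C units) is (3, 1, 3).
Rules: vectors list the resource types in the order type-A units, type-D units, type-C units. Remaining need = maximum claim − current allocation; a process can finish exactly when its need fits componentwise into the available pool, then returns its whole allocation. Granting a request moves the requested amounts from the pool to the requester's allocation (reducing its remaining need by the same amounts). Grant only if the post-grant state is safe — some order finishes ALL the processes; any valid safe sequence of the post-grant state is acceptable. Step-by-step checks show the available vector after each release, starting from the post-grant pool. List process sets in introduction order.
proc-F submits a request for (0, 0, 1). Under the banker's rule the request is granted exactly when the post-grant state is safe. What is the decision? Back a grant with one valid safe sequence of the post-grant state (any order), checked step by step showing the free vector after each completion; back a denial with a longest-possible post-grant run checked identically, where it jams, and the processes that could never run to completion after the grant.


GRANT: granting preserves safety; a valid post-grant sequence is proc-E, proc-I, proc-C, proc-F.
Key observation: after the grant the pool drops to (3, 1, 2), which still lets proc-E finish first and unwind the rest.
Step-by-step check of the post-grant state:
  pool = (3, 1, 2)
  proc-E: need (0, 1, 0) fits (3, 1, 2); releases (1, 1, 2), pool now (4, 2, 4)
  proc-I: need (4, 1, 4) fits (4, 2, 4); releases (2, 1, 2), pool now (6, 3, 6)
  proc-C: need (3, 2, 4) fits (6, 3, 6); releases (0, 1, 1), pool now (6, 4, 7)
  proc-F: need (5, 1, 5) fits (6, 4, 7); releases (1, 1, 2), pool now (7, 5, 9)


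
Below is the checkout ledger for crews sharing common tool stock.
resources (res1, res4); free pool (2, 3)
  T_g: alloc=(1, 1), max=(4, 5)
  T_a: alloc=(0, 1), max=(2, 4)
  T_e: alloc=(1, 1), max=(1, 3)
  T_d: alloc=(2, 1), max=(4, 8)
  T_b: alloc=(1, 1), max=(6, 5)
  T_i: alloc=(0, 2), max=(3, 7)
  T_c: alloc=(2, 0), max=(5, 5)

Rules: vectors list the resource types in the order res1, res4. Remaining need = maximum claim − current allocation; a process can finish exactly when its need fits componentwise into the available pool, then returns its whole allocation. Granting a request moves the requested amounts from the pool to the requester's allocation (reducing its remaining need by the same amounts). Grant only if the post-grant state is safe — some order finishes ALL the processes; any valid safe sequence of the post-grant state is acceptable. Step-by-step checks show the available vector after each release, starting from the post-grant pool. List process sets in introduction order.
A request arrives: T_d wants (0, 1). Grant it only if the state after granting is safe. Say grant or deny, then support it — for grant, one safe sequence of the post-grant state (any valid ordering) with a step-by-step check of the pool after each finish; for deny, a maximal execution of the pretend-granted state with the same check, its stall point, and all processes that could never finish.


GRANT — the state after the grant stays safe, e.g. via T_e, T_a, T_g, T_i, T_d, T_c, T_b.
Key observation: the transfer keeps a workable pool ((2, 2)); T_e starts the safe sequence.
Step-by-step check of the post-grant state:
  pool = (2, 2)
  run T_e (needs (0, 2), free (2, 2)); after release of (1, 1) the pool is (3, 3)
  run T_a (needs (2, 3), free (3, 3)); after release of (0, 1) the pool is (3, 4)
  run T_g (needs (3, 4), free (3, 4)); after release of (1, 1) the pool is (4, 5)
  run T_i (needs (3, 5), free (4, 5)); after release of (0, 2) the pool is (4, 7)
  run T_d (needs (2, 6), free (4, 7)); after release of (2, 2) the pool is (6, 9)
  run T_c (needs (3, 5), free (6, 9)); after release of (2, 0) the pool is (8, 9)
  run T_b (needs (5, 4), free (8, 9)); after release of (1, 1) the pool is (9, 10)


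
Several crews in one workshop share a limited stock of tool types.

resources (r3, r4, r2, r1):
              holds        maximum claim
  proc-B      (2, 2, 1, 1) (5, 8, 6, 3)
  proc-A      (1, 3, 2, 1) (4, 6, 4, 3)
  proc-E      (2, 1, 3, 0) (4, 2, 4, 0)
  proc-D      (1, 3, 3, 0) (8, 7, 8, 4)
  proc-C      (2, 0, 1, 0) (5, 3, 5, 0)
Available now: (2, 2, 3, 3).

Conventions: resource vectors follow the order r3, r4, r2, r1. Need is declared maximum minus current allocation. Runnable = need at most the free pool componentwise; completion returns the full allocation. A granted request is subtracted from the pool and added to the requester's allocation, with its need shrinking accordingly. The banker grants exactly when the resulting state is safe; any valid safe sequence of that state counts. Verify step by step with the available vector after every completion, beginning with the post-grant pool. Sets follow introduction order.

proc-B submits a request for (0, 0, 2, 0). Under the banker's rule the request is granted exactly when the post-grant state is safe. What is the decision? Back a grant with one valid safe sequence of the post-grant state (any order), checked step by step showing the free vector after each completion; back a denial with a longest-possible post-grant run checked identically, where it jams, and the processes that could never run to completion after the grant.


GRANT. The post-grant state is safe; one safe sequence: proc-E, proc-A, proc-C, proc-B, proc-D.
Key observation: the grant leaves (2, 2, 1, 3) free — enough for proc-E, whose release restarts the cascade.
Check on the post-grant state, step by step:
  pool = (2, 2, 1, 3)
  proc-E needs (2, 1, 1, 0) <= (2, 2, 1, 3) -> finishes; pool += (2, 1, 3, 0) = (4, 3, 4, 3)
  proc-A needs (3, 3, 2, 2) <= (4, 3, 4, 3) -> finishes; pool += (1, 3, 2, 1) = (5, 6, 6, 4)
  proc-C needs (3, 3, 4, 0) <= (5, 6, 6, 4) -> finishes; pool += (2, 0, 1, 0) = (7, 6, 7, 4)
  proc-B needs (3, 6, 3, 2) <= (7, 6, 7, 4) -> finishes; pool += (2, 2, 3, 1) = (9, 8, 10, 5)
  proc-D needs (7, 4, 5, 4) <= (9, 8, 10, 5) -> finishes; pool += (1, 3, 3, 0) = (10, 11, 13, 5)


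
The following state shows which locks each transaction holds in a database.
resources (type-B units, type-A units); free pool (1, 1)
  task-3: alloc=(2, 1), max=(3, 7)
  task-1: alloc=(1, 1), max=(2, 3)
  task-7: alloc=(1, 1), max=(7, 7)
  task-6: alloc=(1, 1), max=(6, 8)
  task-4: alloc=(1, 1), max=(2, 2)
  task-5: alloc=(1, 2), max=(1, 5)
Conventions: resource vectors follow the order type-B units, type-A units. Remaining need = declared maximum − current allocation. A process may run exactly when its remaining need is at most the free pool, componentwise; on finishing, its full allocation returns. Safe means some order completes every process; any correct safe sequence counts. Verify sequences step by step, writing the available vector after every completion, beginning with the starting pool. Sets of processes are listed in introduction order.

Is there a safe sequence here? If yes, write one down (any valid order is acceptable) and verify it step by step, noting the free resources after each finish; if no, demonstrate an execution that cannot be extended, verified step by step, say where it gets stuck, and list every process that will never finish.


The state is UNSAFE.
Key observation: task-4, task-1, task-5 can finish, but then (4, 5) is all there is, and the blocked group's type-A units demands exceed it.
A maximal execution: task-4, task-1, task-5 — then nothing else fits. Walking it through:
  pool = (1, 1)
  run task-4 (needs (1, 1), free (1, 1)); after release of (1, 1) the pool is (2, 2)
  run task-1 (needs (1, 2), free (2, 2)); after release of (1, 1) the pool is (3, 3)
  run task-5 (needs (0, 3), free (3, 3)); after release of (1, 2) the pool is (4, 5)
  task-3 cannot run: need (1, 6) vs free (4, 5) (insufficient type-A units)
  task-7 cannot run: need (6, 6) vs free (4, 5) (insufficient type-B units and type-A units)
  task-6 cannot run: need (5, 7) vs free (4, 5) (insufficient type-B units and type-A units)
Never able to finish: task-3, task-7 and task-6.


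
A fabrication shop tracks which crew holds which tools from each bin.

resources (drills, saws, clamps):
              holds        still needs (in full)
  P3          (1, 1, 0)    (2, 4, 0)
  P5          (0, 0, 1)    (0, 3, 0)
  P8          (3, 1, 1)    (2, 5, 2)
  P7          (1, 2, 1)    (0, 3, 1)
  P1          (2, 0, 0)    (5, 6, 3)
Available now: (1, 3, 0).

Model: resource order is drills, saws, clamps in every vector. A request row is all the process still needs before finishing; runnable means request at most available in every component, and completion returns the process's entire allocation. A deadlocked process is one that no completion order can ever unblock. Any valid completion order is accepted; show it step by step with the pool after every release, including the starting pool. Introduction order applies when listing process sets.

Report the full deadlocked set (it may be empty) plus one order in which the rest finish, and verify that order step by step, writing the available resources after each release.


The deadlocked set is empty.
Key observation: the pool covers P5 at once, and every later process fits after earlier releases.
One completion order for the rest: P5, P7, P8, P1, P3. Step-by-step check:
  pool = (1, 3, 0)
  run P5 (needs (0, 3, 0), free (1, 3, 0)); after release of (0, 0, 1) the pool is (1, 3, 1)
  run P7 (needs (0, 3, 1), free (1, 3, 1)); after release of (1, 2, 1) the pool is (2, 5, 2)
  run P8 (needs (2, 5, 2), free (2, 5, 2)); after release of (3, 1, 1) the pool is (5, 6, 3)
  run P1 (needs (5, 6, 3), free (5, 6, 3)); after release of (2, 0, 0) the pool is (7, 6, 3)
  run P3 (needs (2, 4, 0), free (7, 6, 3)); after release of (1, 1, 0) the pool is (8, 7, 3)


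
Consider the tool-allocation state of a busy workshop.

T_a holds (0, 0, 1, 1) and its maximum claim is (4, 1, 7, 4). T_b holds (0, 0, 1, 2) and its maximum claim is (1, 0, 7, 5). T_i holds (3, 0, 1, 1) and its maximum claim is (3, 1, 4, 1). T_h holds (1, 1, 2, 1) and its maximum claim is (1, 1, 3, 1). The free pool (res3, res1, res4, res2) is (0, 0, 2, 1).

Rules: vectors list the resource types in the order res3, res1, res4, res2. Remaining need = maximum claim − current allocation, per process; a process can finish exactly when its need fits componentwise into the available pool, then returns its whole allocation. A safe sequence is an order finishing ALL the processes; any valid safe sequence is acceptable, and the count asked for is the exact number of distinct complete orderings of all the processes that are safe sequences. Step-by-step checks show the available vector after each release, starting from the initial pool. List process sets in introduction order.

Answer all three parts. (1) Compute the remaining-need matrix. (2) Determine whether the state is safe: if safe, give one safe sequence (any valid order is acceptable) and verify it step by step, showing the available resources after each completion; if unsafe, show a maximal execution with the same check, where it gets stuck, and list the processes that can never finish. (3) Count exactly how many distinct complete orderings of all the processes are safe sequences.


(1) Remaining need (order res3, res1, res4, res2):
  T_a: (4, 1, 6, 3)
  T_b: (1, 0, 6, 3)
  T_i: (0, 1, 3, 0)
  T_h: (0, 0, 1, 0)
(2) UNSAFE — no complete ordering exists.
Key observation: once T_h, T_i finish, the pool peaks at (4, 1, 5, 3) — and every remaining process still needs more res4 than that.
The run T_h, T_i cannot be extended any further. Check, step by step:
  pool = (0, 0, 2, 1)
  T_h needs (0, 0, 1, 0) <= (0, 0, 2, 1) -> finishes; pool += (1, 1, 2, 1) = (1, 1, 4, 2)
  T_i needs (0, 1, 3, 0) <= (1, 1, 4, 2) -> finishes; pool += (3, 0, 1, 1) = (4, 1, 5, 3)
  T_a still needs (4, 1, 6, 3) but only (4, 1, 5, 3) is free — short on res4
  T_b still needs (1, 0, 6, 3) but only (4, 1, 5, 3) is free — short on res4
Never able to finish: T_a and T_b.
(3) Exactly 0 of the possible complete orderings are safe sequences.


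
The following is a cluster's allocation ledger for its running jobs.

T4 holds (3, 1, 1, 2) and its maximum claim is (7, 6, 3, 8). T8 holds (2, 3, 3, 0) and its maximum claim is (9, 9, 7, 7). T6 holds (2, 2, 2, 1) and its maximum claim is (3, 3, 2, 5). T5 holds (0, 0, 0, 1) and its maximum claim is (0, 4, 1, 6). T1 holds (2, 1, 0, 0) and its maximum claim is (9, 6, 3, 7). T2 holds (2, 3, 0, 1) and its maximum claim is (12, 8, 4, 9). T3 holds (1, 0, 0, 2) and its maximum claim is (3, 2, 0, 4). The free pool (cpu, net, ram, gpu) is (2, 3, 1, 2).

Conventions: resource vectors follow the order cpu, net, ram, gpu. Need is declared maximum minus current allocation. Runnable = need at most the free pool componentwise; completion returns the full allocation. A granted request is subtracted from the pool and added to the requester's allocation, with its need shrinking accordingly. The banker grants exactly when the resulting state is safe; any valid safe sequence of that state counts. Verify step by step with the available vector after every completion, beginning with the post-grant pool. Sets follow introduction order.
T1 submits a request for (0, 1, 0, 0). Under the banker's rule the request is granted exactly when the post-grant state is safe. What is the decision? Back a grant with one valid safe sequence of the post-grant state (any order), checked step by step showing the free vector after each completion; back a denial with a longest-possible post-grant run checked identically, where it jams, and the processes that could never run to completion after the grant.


DENY. Granting would leave the state unsafe.
Key observation: after T3, T6, T5 the pool peaks at (5, 4, 3, 6), and each blocked process is short somewhere: T4 on net; T8 on cpu, net, ram, gpu; T1 on cpu, gpu; T2 on cpu, net, ram, gpu.
On the post-grant state, T3, T6, T5 is a maximal run — nothing extends it. Step-by-step check:
  pool = (2, 2, 1, 2)
  T3 needs (2, 2, 0, 2) <= (2, 2, 1, 2) -> finishes; pool += (1, 0, 0, 2) = (3, 2, 1, 4)
  T6 needs (1, 1, 0, 4) <= (3, 2, 1, 4) -> finishes; pool += (2, 2, 2, 1) = (5, 4, 3, 5)
  T5 needs (0, 4, 1, 5) <= (5, 4, 3, 5) -> finishes; pool += (0, 0, 0, 1) = (5, 4, 3, 6)
  T4 cannot run: need (4, 5, 2, 6) vs free (5, 4, 3, 6) (insufficient net)
  T8 cannot run: need (7, 6, 4, 7) vs free (5, 4, 3, 6) (insufficient cpu, net, ram and gpu)
  T1 cannot run: need (7, 4, 3, 7) vs free (5, 4, 3, 6) (insufficient cpu and gpu)
  T2 cannot run: need (10, 5, 4, 8) vs free (5, 4, 3, 6) (insufficient cpu, net, ram and gpu)
Post-grant, the permanently blocked set is T4, T8, T1 and T2.


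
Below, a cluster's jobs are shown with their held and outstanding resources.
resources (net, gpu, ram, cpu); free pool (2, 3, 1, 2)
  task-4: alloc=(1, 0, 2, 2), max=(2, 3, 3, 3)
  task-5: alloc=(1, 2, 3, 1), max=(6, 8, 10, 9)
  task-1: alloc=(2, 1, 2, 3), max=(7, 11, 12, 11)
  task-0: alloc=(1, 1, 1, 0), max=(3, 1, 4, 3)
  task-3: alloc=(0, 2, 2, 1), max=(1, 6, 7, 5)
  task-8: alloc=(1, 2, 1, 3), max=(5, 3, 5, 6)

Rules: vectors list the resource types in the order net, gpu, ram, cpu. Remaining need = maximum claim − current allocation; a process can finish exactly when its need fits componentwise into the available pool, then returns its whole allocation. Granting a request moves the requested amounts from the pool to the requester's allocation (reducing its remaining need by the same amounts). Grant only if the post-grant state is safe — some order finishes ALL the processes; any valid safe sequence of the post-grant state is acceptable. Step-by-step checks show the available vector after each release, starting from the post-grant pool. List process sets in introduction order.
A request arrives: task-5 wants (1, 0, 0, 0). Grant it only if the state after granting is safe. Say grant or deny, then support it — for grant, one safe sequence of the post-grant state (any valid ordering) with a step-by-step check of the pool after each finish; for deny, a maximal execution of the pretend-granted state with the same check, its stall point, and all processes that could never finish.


DENY. Granting would leave the state unsafe.
Key observation: after task-4, task-0 the pool peaks at (3, 4, 4, 4), and each blocked process is short somewhere: task-5 on net, gpu, ram, cpu; task-1 on net, gpu, ram, cpu; task-3 on ram; task-8 on net.
After a pretend grant, a maximal execution: task-4, task-0 — then nothing else fits. Walking it through:
  pool = (1, 3, 1, 2)
  run task-4 (needs (1, 3, 1, 1), free (1, 3, 1, 2)); after release of (1, 0, 2, 2) the pool is (2, 3, 3, 4)
  run task-0 (needs (2, 0, 3, 3), free (2, 3, 3, 4)); after release of (1, 1, 1, 0) the pool is (3, 4, 4, 4)
  blocked: task-5 wants (4, 6, 7, 8), pool (3, 4, 4, 4) — not enough net, gpu, ram and cpu
  blocked: task-1 wants (5, 10, 10, 8), pool (3, 4, 4, 4) — not enough net, gpu, ram and cpu
  blocked: task-3 wants (1, 4, 5, 4), pool (3, 4, 4, 4) — not enough ram
  blocked: task-8 wants (4, 1, 4, 3), pool (3, 4, 4, 4) — not enough net
Processes that could never finish after the grant: task-5, task-1, task-3 and task-8.


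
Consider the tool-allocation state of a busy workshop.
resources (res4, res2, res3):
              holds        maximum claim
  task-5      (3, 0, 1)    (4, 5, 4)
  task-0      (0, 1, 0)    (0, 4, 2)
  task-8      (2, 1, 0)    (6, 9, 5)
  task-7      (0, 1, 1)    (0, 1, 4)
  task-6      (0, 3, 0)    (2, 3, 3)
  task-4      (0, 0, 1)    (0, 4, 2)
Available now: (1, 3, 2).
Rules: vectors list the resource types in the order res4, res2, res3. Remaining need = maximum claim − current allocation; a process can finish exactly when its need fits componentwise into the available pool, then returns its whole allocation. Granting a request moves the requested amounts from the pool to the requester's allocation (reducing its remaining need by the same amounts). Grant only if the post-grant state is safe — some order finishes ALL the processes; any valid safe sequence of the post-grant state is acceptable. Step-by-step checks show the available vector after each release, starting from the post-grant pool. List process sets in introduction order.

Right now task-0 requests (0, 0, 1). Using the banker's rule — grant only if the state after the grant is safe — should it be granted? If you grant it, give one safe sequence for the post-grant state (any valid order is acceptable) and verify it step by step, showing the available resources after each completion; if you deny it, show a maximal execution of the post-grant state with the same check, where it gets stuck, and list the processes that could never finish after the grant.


GRANT: granting preserves safety; a valid post-grant sequence is task-0, task-4, task-7, task-5, task-6, task-8.
Key observation: with (1, 3, 1) left after the transfer, task-0 can run at once — the state stays safe.
Step-by-step check of the post-grant state:
  pool = (1, 3, 1)
  task-0 needs (0, 3, 1) <= (1, 3, 1) -> finishes; pool += (0, 1, 1) = (1, 4, 2)
  task-4 needs (0, 4, 1) <= (1, 4, 2) -> finishes; pool += (0, 0, 1) = (1, 4, 3)
  task-7 needs (0, 0, 3) <= (1, 4, 3) -> finishes; pool += (0, 1, 1) = (1, 5, 4)
  task-5 needs (1, 5, 3) <= (1, 5, 4) -> finishes; pool += (3, 0, 1) = (4, 5, 5)
  task-6 needs (2, 0, 3) <= (4, 5, 5) -> finishes; pool += (0, 3, 0) = (4, 8, 5)
  task-8 needs (4, 8, 5) <= (4, 8, 5) -> finishes; pool += (2, 1, 0) = (6, 9, 5)


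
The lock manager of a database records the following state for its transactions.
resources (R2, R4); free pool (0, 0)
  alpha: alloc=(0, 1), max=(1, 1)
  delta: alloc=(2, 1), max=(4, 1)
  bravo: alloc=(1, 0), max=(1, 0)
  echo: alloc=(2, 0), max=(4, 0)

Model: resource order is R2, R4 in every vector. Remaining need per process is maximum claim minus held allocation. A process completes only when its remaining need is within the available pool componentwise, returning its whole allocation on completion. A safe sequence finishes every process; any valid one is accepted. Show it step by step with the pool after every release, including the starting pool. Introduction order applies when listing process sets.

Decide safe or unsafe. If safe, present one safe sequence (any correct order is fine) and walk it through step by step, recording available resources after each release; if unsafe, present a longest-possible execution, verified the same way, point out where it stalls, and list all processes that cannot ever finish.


The state is UNSAFE.
Key observation: R2 is the bottleneck — with bravo, alpha done the pool holds (1, 1), short of every remaining need.
A maximal execution: bravo, alpha — then nothing else fits. Walking it through:
  pool = (0, 0)
  run bravo (needs (0, 0), free (0, 0)); after release of (1, 0) the pool is (1, 0)
  run alpha (needs (1, 0), free (1, 0)); after release of (0, 1) the pool is (1, 1)
  blocked: delta wants (2, 0), pool (1, 1) — not enough R2
  blocked: echo wants (2, 0), pool (1, 1) — not enough R2
Permanently blocked: delta and echo.


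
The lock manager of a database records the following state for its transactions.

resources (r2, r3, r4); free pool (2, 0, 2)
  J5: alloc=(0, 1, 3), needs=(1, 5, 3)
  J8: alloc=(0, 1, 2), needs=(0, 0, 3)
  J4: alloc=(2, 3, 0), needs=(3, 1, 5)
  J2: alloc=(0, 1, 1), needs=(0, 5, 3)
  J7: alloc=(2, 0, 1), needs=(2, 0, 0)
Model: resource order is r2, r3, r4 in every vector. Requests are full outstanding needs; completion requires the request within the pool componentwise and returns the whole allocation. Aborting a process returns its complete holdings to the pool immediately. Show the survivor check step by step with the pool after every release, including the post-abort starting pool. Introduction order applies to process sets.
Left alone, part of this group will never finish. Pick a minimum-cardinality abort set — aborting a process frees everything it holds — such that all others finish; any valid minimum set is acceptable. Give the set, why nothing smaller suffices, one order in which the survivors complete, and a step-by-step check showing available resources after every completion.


The answer: abort J5.
Key observation: aborting J5 returns (0, 1, 3), and J2 — hopeless before — runs at step 4 with the returned capacity in the pool.
No smaller set exists: with zero aborts the deadlock remains.
One survivor order: J7, J8, J4, J2. Step-by-step check (post-abort pool first):
  pool = (2, 1, 5)
  J7: need (2, 0, 0) fits (2, 1, 5); releases (2, 0, 1), pool now (4, 1, 6)
  J8: need (0, 0, 3) fits (4, 1, 6); releases (0, 1, 2), pool now (4, 2, 8)
  J4: need (3, 1, 5) fits (4, 2, 8); releases (2, 3, 0), pool now (6, 5, 8)
  J2: need (0, 5, 3) fits (6, 5, 8); releases (0, 1, 1), pool now (6, 6, 9)


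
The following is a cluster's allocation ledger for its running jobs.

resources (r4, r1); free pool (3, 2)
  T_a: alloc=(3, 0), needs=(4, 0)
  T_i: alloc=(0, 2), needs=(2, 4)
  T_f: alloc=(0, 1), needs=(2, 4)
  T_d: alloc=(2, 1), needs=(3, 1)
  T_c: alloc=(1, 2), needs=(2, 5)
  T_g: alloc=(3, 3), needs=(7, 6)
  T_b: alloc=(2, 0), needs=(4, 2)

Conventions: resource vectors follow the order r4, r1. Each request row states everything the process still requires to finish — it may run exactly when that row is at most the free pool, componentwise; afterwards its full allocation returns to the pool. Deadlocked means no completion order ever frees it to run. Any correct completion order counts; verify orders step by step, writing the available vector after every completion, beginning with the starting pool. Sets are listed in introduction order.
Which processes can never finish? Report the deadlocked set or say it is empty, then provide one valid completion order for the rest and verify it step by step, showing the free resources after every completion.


Deadlocked: T_i, T_f, T_c and T_g.
Key observation: r1 is the bottleneck — with T_d, T_a, T_b done the pool holds (10, 3), short of every remaining need.
One completion order for the rest: T_d, T_a, T_b. Step-by-step check:
  pool = (3, 2)
  T_d: need (3, 1) fits (3, 2); releases (2, 1), pool now (5, 3)
  T_a: need (4, 0) fits (5, 3); releases (3, 0), pool now (8, 3)
  T_b: need (4, 2) fits (8, 3); releases (2, 0), pool now (10, 3)
The stuck group stays short no matter what:
  blocked: T_i wants (2, 4), pool (10, 3) — not enough r1
  blocked: T_f wants (2, 4), pool (10, 3) — not enough r1
  blocked: T_c wants (2, 5), pool (10, 3) — not enough r1
  blocked: T_g wants (7, 6), pool (10, 3) — not enough r1


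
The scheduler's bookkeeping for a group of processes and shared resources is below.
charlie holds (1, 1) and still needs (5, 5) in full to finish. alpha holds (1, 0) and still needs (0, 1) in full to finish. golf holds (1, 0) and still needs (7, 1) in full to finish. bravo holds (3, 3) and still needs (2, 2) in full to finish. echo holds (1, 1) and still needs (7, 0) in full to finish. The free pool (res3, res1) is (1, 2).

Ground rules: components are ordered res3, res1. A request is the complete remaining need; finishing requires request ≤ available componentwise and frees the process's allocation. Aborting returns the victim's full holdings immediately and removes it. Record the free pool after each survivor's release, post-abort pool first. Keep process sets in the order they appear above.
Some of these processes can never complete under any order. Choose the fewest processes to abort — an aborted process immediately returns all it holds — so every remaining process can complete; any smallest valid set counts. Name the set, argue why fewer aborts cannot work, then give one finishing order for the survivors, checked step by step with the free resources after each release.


Minimum abort set: golf.
Key observation: aborting golf returns (1, 0), and echo — hopeless before — runs at step 4 with the returned capacity in the pool.
Minimality: the empty abort set fails — the state is deadlocked as it stands.
One survivor order: bravo, alpha, charlie, echo. Walking it through (post-abort pool first):
  pool = (2, 2)
  bravo needs (2, 2) <= (2, 2) -> finishes; pool += (3, 3) = (5, 5)
  alpha needs (0, 1) <= (5, 5) -> finishes; pool += (1, 0) = (6, 5)
  charlie needs (5, 5) <= (6, 5) -> finishes; pool += (1, 1) = (7, 6)
  echo needs (7, 0) <= (7, 6) -> finishes; pool += (1, 1) = (8, 7)


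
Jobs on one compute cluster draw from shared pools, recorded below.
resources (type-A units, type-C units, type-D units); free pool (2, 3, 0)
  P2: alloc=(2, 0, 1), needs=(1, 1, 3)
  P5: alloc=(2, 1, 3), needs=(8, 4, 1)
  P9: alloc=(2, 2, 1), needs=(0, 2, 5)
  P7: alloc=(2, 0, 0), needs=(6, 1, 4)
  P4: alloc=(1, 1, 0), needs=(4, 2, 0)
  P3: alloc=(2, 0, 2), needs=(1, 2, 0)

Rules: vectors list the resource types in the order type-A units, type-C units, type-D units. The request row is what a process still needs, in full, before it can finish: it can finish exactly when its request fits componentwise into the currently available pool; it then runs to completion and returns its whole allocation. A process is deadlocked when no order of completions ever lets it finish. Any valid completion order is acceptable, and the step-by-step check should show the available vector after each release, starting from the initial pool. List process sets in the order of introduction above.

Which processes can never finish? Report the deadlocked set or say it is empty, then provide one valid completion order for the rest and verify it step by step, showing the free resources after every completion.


The deadlocked set is P2, P5, P9 and P7.
Key observation: after P3, P4 the pool peaks at (5, 4, 2), and each blocked process is short somewhere: P2 on type-D units; P5 on type-A units; P9 on type-D units; P7 on type-A units, type-D units.
The rest can finish in the order P3, P4. Walking it through:
  pool = (2, 3, 0)
  P3: need (1, 2, 0) fits (2, 3, 0); releases (2, 0, 2), pool now (4, 3, 2)
  P4: need (4, 2, 0) fits (4, 3, 2); releases (1, 1, 0), pool now (5, 4, 2)
None of the blocked processes ever fits:
  P2 still needs (1, 1, 3) but only (5, 4, 2) is free — short on type-D units
  P5 still needs (8, 4, 1) but only (5, 4, 2) is free — short on type-A units
  P9 still needs (0, 2, 5) but only (5, 4, 2) is free — short on type-D units
  P7 still needs (6, 1, 4) but only (5, 4, 2) is free — short on type-A units and type-D units
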